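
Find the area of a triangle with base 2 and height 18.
Area = (1/2) * base * height
Area = (1/2) * 2 * 18
Area = 18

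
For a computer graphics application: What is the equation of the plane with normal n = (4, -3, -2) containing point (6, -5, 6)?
d = n·P = (4)(6) + (-3)(-5) + (-2)(6) = 27
Plane: 4x - 3y - 2z = 27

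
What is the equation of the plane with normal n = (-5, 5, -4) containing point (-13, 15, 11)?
d = n·P = (-5)(-13) + (5)(15) + (-4)(11) = 96
Plane: -5x + 5y - 4z = 96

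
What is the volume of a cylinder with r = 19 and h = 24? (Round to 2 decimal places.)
Volume = pi * r² * h
Volume = pi * 19² * 24
Volume = pi * 361 * 24
Volume = pi * 8664
Volume = 27218.76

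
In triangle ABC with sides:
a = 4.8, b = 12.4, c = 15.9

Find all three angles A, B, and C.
By the law of cosines:
cos(A) = (b² + c² - a²)/(2bc) = 0.972636  →  A = 13.43°
cos(B) = (a² + c² - b²)/(2ac) = 0.799856  →  B = 36.88°
cos(C) = (a² + b² - c²)/(2ab) = -0.638525  →  C = 129.7°
Check: A + B + C = 180.0° ✓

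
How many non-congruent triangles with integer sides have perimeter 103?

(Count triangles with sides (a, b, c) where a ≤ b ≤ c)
With a ≤ b ≤ c and a + b + c = 103, the triangle inequality a + b > c gives c < 103/2, so c ≤ 51.
Iterate a from 1 to ⌊p/3⌋ = 34; for each a, b ranges from a to ⌊(p−a)/2⌋ with c = p − a − b, keeping only c ≥ b.
Triples: (1, 51, 51), (2, 50, 51), (3, 49, 51), …
Count = 234 triangles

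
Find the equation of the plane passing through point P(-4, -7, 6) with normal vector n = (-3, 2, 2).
d = n·P = (-3)(-4) + (2)(-7) + (2)(6) = 10
Plane: -3x + 2y + 2z = 10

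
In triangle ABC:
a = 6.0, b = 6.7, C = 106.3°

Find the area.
Using A = ½ab·sin(C):
A = ½·6.0·6.7·sin(106.3°) = ½·40.2·0.959805 = 19.29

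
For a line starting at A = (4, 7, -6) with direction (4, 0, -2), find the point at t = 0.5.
P(0.5) = (4 + 4(0.5), 7 + 0(0.5), -6 + (-2)(0.5)) = (6, 7, -7)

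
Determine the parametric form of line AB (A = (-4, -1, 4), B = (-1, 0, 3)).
Direction vector d = B - A = (3, 1, -1)
x = -4 + 3t, y = -1 + t, z = 4 - t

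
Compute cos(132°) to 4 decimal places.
cos(132 degrees) = -0.6691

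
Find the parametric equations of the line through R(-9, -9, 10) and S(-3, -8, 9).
Direction vector d = S - R = (6, 1, -1)
x = -9 + 6t, y = -9 + t, z = 10 - t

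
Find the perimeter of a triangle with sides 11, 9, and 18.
Perimeter = sum of all sides
Perimeter = 11 + 9 + 18
Perimeter = 38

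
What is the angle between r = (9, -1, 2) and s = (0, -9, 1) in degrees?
r·s = 11, |r|² = 86, |s|² = 82
cos θ = 11/√7052 ≈ 0.131
θ ≈ 82.47°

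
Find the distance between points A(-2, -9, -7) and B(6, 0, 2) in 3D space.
d = √[(8)² + (9)² + (9)²] = √226 = 15.03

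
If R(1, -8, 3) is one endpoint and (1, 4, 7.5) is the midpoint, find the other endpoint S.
S = (2×1 - 1, 2×4 - (-8), 2×7.5 - 3) = (1, 16, 12)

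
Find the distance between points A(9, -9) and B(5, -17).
Using the distance formula: d = sqrt((x₂-x₁)² + (y₂-y₁)²)
dx = 5 - 9 = -4
dy = (-17) - (-9) = -8
d = sqrt((-4)² + (-8)²) = sqrt(16 + 64) = sqrt(80) = 8.94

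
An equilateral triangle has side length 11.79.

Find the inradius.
For an equilateral triangle, r = s/(2√3) where s is the side.
r = 11.79/(2√3) = 11.79/3.464102 = 3.403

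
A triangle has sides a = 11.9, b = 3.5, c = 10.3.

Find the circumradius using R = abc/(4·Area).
s = (a+b+c)/2 = 12.85
Area = √(s(s-a)(s-b)(s-c)) = √(12.85·0.95·9.35·2.55) = 17.0604
R = abc/(4·Area) = (11.9·3.5·10.3)/(4·17.0604) = 428.995/68.2416 = 6.286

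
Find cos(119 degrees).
cos(119 degrees) = -0.4848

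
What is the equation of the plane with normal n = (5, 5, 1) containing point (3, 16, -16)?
d = n·P = (5)(3) + (5)(16) + (1)(-16) = 79
Plane: 5x + 5y + z = 79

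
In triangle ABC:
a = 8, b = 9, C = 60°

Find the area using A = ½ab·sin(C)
A = ½·8·9·sin(60°) = ½·72·0.866025 = 31.18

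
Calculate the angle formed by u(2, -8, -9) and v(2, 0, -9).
u·v = 85, |u|² = 149, |v|² = 85
cos θ = 85/√12665 ≈ 0.7553
θ ≈ 40.95°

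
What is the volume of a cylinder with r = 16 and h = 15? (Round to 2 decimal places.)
Volume = pi * r² * h
Volume = pi * 16² * 15
Volume = pi * 256 * 15
Volume = pi * 3840
Volume = 12063.72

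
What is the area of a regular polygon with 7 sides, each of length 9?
For a regular 7-gon with side length s = 9:
Apothem a = s / (2*tan(pi/7)) = 9 / (2*tan(pi/7)) ≈ 9.3443
Perimeter P = 7 * 9 = 63
Area = (1/2) * P * a = (1/2) * 63 * 9.3443 = 294.35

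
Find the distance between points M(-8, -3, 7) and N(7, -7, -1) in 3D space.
d = √[(15)² + (-4)² + (-8)²] = √305 = 17.46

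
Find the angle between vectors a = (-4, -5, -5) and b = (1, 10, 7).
a·b = -89, |a|² = 66, |b|² = 150
cos θ = -89/√9900 ≈ -0.8945
θ ≈ 153.4°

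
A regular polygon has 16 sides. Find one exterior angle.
Exterior angle of a regular n-gon = 360/n
Exterior angle = 360/16
Exterior angle = 22.50 degrees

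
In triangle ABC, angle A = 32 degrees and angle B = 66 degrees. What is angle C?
Sum of angles in a triangle = 180 degrees
Third angle = 180 - 32 - 66
Third angle = 82 degrees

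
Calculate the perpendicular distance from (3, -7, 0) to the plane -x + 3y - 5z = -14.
d = |(-1)(3) + 3(-7) + (-5)(0) - (-14)| / √((-1)² + 3² + (-5)²) = 10/√35 = 1.69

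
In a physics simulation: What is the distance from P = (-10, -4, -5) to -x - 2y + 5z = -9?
d = |(-1)(-10) + (-2)(-4) + 5(-5) - (-9)| / √((-1)² + (-2)² + 5²) = 2/√30 = 0.3651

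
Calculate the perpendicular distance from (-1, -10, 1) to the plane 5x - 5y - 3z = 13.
d = |5(-1) + (-5)(-10) + (-3)(1) - (13)| / √(5² + (-5)² + (-3)²) = 29/√59 = 3.775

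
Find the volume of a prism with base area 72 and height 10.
Volume = base area * height
Volume = 72 * 10
Volume = 720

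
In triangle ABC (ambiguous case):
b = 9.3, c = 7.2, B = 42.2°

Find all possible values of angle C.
sin(C)/c = sin(B)/b  →  sin(C) = c·sin(B)/b = 7.2·sin(42.2°)/9.3 = 0.520042
C₁ = arcsin(0.520042) = 31.34°,  C₂ = 180° - C₁ = 148.66°
Check C₂: A = 180° - 42.2° - 148.66° = -10.86° ≤ 0, rejected
C = 31.34° (one solution)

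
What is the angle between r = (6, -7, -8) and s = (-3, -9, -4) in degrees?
r·s = 77, |r|² = 149, |s|² = 106
cos θ = 77/√15794 ≈ 0.6127
θ ≈ 52.22°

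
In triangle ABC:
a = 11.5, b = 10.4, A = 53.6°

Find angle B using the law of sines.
sin(B)/b = sin(A)/a
sin(B) = b·sin(A)/a = 10.4·sin(53.6°)/11.5 = 0.727904
B = arcsin(0.727904) = 46.71°  (b ≤ a, so B ≤ A and the acute solution is unique)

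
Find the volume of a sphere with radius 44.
Volume = (4/3) * pi * r³
Volume = (4/3) * pi * 44³
Volume = (4/3) * pi * 85184
Volume = 356817.90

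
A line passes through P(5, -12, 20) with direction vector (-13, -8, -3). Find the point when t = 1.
P(1) = (5 + (-13)(1), -12 + (-8)(1), 20 + (-3)(1)) = (-8, -20, 17)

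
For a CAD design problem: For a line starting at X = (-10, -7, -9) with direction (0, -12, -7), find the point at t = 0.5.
P(0.5) = (-10 + 0(0.5), -7 + (-12)(0.5), -9 + (-7)(0.5)) = (-10, -13, -12.5)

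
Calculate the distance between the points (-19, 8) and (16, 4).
Using the distance formula: d = sqrt((x₂-x₁)² + (y₂-y₁)²)
dx = 16 - (-19) = 35
dy = 4 - 8 = -4
d = sqrt(35² + (-4)²) = sqrt(1225 + 16) = sqrt(1241) = 35.23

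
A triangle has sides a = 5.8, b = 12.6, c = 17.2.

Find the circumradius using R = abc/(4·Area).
s = (a+b+c)/2 = 17.8
Area = √(s(s-a)(s-b)(s-c)) = √(17.8·12·5.2·0.6) = 25.8153
R = abc/(4·Area) = (5.8·12.6·17.2)/(4·25.8153) = 1256.976/103.2612 = 12.17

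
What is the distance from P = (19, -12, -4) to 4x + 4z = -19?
d = |4(19) + 0(-12) + 4(-4) - (-19)| / √(4² + 0² + 4²) = 79/√32 = 13.97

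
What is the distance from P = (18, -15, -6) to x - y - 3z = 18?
d = |1(18) + (-1)(-15) + (-3)(-6) - (18)| / √(1² + (-1)² + (-3)²) = 33/√11 = 9.95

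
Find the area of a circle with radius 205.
Area = pi * r²
Area = pi * 205²
Area = pi * 42025
Area = 132025.43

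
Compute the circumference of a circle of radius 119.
Circumference = 2 * pi * r
Circumference = 2 * pi * 119
Circumference = 747.70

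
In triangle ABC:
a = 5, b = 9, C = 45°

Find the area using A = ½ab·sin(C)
A = ½·5·9·sin(45°) = ½·45·0.707107 = 15.91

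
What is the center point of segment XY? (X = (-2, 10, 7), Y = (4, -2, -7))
Midpoint = ((-2+4)/2, (10-2)/2, (7-7)/2) = (1, 4, 0)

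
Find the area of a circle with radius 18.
Area = pi * r²
Area = pi * 18²
Area = pi * 324
Area = 1017.88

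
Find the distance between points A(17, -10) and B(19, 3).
Using the distance formula: d = sqrt((x₂-x₁)² + (y₂-y₁)²)
dx = 19 - 17 = 2
dy = 3 - (-10) = 13
d = sqrt(2² + 13²) = sqrt(4 + 169) = sqrt(173) = 13.15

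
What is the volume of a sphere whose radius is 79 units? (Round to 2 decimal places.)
Volume = (4/3) * pi * r³
Volume = (4/3) * pi * 79³
Volume = (4/3) * pi * 493039
Volume = 2065236.93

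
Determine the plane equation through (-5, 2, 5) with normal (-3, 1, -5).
d = n·P = (-3)(-5) + (1)(2) + (-5)(5) = -8
Plane: -3x + y - 5z = -8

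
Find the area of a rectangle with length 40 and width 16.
Area = length * width
Area = 40 * 16
Area = 640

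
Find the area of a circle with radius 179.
Area = pi * r²
Area = pi * 179²
Area = pi * 32041
Area = 100659.77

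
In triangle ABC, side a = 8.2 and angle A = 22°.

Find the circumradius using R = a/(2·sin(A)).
R = a/(2·sin(A)) = 8.2/(2·sin(22°))
R = 8.2/(2·0.374607) = 8.2/0.749213 = 10.94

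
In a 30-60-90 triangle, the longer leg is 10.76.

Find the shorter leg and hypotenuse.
In a 30-60-90 triangle, sides are in ratio 1 : √3 : 2.
Long leg = short leg·√3  →  short leg = 10.76/√3 = 6.212
Hypotenuse = 2·(short leg) = 2·10.76/√3 = 12.42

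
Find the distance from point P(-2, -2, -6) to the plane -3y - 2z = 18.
d = |0(-2) + (-3)(-2) + (-2)(-6) - (18)| / √(0² + (-3)² + (-2)²) = 0/√13 = 0.0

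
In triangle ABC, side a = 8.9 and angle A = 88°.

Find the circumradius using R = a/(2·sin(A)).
R = a/(2·sin(A)) = 8.9/(2·sin(88°))
R = 8.9/(2·0.999391) = 8.9/1.998782 = 4.453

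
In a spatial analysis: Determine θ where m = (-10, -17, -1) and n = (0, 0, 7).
m·n = -7, |m|² = 390, |n|² = 49
cos θ = -7/√19110 ≈ -0.05064
θ ≈ 92.9°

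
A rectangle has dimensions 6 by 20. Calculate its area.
Area = length * width
Area = 6 * 20
Area = 120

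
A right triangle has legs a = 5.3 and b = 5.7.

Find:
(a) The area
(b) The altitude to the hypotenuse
(a) Area = ½ab = ½·5.3·5.7 = 15.105
(b) Hypotenuse c = √(5.3² + 5.7²) = √60.58 = 7.78332
    Area = ½·c·h_c  →  h_c = 2·Area/c = 2·15.105/7.78332 = 3.881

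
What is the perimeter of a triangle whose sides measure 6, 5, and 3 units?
Perimeter = sum of all sides
Perimeter = 6 + 5 + 3
Perimeter = 14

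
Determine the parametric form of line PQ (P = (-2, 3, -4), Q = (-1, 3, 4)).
Direction vector d = Q - P = (1, 0, 8)
x = -2 + t, y = 3, z = -4 + 8t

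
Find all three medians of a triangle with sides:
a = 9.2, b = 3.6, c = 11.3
Using m_x = ½√(2y² + 2z² - x²):
m_a = ½√(2·3.6² + 2·11.3² - 9.2²) = ½√196.66 = 7.012
m_b = ½√(2·9.2² + 2·11.3² - 3.6²) = ½√411.7 = 10.15
m_c = ½√(2·9.2² + 2·3.6² - 11.3²) = ½√67.51 = 4.108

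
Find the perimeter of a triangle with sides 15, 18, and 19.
Perimeter = sum of all sides
Perimeter = 15 + 18 + 19
Perimeter = 52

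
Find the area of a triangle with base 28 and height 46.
Area = (1/2) * base * height
Area = (1/2) * 28 * 46
Area = 644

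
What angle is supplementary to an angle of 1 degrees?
Supplementary angles sum to 180 degrees.
Other angle = 180 - 1
Other angle = 179 degrees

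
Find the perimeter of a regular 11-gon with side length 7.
Perimeter = number of sides * side length
Perimeter = 11 * 7
Perimeter = 77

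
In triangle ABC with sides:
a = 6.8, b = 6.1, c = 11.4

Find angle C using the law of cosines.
cos(C) = (a² + b² - c²)/(2ab)
cos(C) = (6.8² + 6.1² - 11.4²)/(2·6.8·6.1) = -46.51/82.96 = -0.560632
C = arccos(-0.560632) = 124.1°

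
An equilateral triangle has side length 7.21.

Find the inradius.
For an equilateral triangle, r = s/(2√3) where s is the side.
r = 7.21/(2√3) = 7.21/3.464102 = 2.081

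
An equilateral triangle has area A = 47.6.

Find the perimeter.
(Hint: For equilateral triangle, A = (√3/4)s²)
A = (√3/4)s²  →  s² = 4A/√3 = 4·47.6/√3 = 109.927
s = 10.4846
Perimeter = 3s = 31.45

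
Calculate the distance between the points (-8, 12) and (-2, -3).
Using the distance formula: d = sqrt((x₂-x₁)² + (y₂-y₁)²)
dx = (-2) - (-8) = 6
dy = (-3) - 12 = -15
d = sqrt(6² + (-15)²) = sqrt(36 + 225) = sqrt(261) = 16.16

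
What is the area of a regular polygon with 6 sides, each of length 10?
For a regular 6-gon with side length s = 10:
Apothem a = s / (2*tan(pi/6)) = 10 / (2*tan(pi/6)) ≈ 8.6603
Perimeter P = 6 * 10 = 60
Area = (1/2) * P * a = (1/2) * 60 * 8.6603 = 259.81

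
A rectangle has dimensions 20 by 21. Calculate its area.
Area = length * width
Area = 20 * 21
Area = 420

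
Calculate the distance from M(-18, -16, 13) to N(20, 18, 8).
d = √[(38)² + (34)² + (-5)²] = √2625 = 51.23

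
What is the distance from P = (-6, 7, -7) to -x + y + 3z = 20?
d = |(-1)(-6) + 1(7) + 3(-7) - (20)| / √((-1)² + 1² + 3²) = 28/√11 = 8.442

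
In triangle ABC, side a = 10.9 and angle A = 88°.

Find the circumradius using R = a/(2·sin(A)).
R = a/(2·sin(A)) = 10.9/(2·sin(88°))
R = 10.9/(2·0.999391) = 10.9/1.998782 = 5.453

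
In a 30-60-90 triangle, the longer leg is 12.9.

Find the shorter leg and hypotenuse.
In a 30-60-90 triangle, sides are in ratio 1 : √3 : 2.
Long leg = short leg·√3  →  short leg = 12.9/√3 = 7.448
Hypotenuse = 2·(short leg) = 2·12.9/√3 = 14.9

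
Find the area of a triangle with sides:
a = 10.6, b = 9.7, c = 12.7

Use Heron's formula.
s = (a+b+c)/2 = (10.6+9.7+12.7)/2 = 16.5
A = √(s(s-a)(s-b)(s-c)) = √(16.5·5.9·6.8·3.8)
A = √2515.52 = 50.15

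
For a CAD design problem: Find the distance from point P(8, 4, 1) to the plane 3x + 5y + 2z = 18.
d = |3(8) + 5(4) + 2(1) - (18)| / √(3² + 5² + 2²) = 28/√38 = 4.542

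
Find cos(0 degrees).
cos(0 degrees) = 1
Decimal approximation: 1.0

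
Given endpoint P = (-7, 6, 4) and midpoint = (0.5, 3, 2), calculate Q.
Q = (2×0.5 - (-7), 2×3 - 6, 2×2 - 4) = (8, 0, 0)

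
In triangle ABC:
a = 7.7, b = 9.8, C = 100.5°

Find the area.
Using A = ½ab·sin(C):
A = ½·7.7·9.8·sin(100.5°) = ½·75.46·0.983255 = 37.1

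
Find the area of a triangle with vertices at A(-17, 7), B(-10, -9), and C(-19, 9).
Using the coordinate formula: Area = (1/2)|x₁(y₂-y₃) + x₂(y₃-y₁) + x₃(y₁-y₂)|
Area = (1/2)|(-17)((-9)-9) + (-10)(9-7) + (-19)(7-(-9))|
Area = (1/2)|(-17)*(-18) + (-10)*2 + (-19)*16|
Area = (1/2)|306 + (-20) + (-304)|
Area = (1/2)*18 = 9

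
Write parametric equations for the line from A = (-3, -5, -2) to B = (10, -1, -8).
Direction vector d = B - A = (13, 4, -6)
x = -3 + 13t, y = -5 + 4t, z = -2 - 6t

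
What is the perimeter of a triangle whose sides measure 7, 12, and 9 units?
Perimeter = sum of all sides
Perimeter = 7 + 12 + 9
Perimeter = 28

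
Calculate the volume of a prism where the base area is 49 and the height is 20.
Volume = base area * height
Volume = 49 * 20
Volume = 980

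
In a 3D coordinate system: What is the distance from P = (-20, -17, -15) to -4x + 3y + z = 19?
d = |(-4)(-20) + 3(-17) + 1(-15) - (19)| / √((-4)² + 3² + 1²) = 5/√26 = 0.9806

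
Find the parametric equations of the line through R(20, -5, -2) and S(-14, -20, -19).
Direction vector d = S - R = (-34, -15, -17)
x = 20 - 34t, y = -5 - 15t, z = -2 - 17t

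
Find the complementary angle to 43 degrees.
Complementary angles sum to 90 degrees.
Other angle = 90 - 43
Other angle = 47 degrees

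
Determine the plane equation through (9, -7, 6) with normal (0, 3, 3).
d = n·P = (0)(9) + (3)(-7) + (3)(6) = -3
Plane: 3y + 3z = -3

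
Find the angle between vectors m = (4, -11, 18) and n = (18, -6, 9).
m·n = 300, |m|² = 461, |n|² = 441
cos θ = 300/√203301 ≈ 0.6654
θ ≈ 48.29°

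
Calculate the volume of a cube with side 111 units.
Volume = s³
Volume = 111³
Volume = 1367631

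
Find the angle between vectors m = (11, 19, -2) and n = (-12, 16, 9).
m·n = 154, |m|² = 486, |n|² = 481
cos θ = 154/√233766 ≈ 0.3185
θ ≈ 71.43°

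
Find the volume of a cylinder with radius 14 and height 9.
Volume = pi * r² * h
Volume = pi * 14² * 9
Volume = pi * 196 * 9
Volume = pi * 1764
Volume = 5541.77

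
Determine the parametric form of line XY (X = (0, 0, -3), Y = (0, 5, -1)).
Direction vector d = Y - X = (0, 5, 2)
x = 0, y = 0 + 5t, z = -3 + 2t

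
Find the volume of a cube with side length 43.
Volume = s³
Volume = 43³
Volume = 79507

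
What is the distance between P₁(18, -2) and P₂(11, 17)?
Using the distance formula: d = sqrt((x₂-x₁)² + (y₂-y₁)²)
dx = 11 - 18 = -7
dy = 17 - (-2) = 19
d = sqrt((-7)² + 19²) = sqrt(49 + 361) = sqrt(410) = 20.25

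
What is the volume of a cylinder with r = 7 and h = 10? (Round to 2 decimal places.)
Volume = pi * r² * h
Volume = pi * 7² * 10
Volume = pi * 49 * 10
Volume = pi * 490
Volume = 1539.38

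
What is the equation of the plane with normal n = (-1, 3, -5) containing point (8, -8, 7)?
d = n·P = (-1)(8) + (3)(-8) + (-5)(7) = -67
Plane: -x + 3y - 5z = -67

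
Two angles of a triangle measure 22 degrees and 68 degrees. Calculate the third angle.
Sum of angles in a triangle = 180 degrees
Third angle = 180 - 22 - 68
Third angle = 90 degrees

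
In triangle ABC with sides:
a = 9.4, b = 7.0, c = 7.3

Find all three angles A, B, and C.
By the law of cosines:
cos(A) = (b² + c² - a²)/(2bc) = 0.136301  →  A = 82.17°
cos(B) = (a² + c² - b²)/(2ac) = 0.675095  →  B = 47.54°
cos(C) = (a² + b² - c²)/(2ab) = 0.638830  →  C = 50.3°
Check: A + B + C = 180.0° ✓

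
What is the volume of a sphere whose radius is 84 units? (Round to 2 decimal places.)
Volume = (4/3) * pi * r³
Volume = (4/3) * pi * 84³
Volume = (4/3) * pi * 592704
Volume = 2482712.71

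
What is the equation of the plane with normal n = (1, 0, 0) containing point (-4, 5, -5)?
d = n·P = (1)(-4) + (0)(5) + (0)(-5) = -4
Plane: x = -4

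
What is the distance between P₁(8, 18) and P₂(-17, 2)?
Using the distance formula: d = sqrt((x₂-x₁)² + (y₂-y₁)²)
dx = (-17) - 8 = -25
dy = 2 - 18 = -16
d = sqrt((-25)² + (-16)²) = sqrt(625 + 256) = sqrt(881) = 29.68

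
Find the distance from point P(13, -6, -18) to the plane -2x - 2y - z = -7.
d = |(-2)(13) + (-2)(-6) + (-1)(-18) - (-7)| / √((-2)² + (-2)² + (-1)²) = 11/√9 = 3.667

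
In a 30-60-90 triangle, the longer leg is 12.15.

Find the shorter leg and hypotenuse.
In a 30-60-90 triangle, sides are in ratio 1 : √3 : 2.
Long leg = short leg·√3  →  short leg = 12.15/√3 = 7.015
Hypotenuse = 2·(short leg) = 2·12.15/√3 = 14.03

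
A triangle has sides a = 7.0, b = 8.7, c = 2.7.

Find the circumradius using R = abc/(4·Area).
s = (a+b+c)/2 = 9.2
Area = √(s(s-a)(s-b)(s-c)) = √(9.2·2.2·0.5·6.5) = 8.11049
R = abc/(4·Area) = (7.0·8.7·2.7)/(4·8.11049) = 164.43/32.44196 = 5.068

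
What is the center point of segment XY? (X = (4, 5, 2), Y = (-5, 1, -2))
Midpoint = ((4-5)/2, (5+1)/2, (2-2)/2) = (-0.5, 3, 0)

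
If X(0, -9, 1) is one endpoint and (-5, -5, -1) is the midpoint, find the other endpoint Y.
Y = (2×(-5) - 0, 2×(-5) - (-9), 2×(-1) - 1) = (-10, -1, -3)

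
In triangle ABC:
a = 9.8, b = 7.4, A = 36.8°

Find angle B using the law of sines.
sin(B)/b = sin(A)/a
sin(B) = b·sin(A)/a = 7.4·sin(36.8°)/9.8 = 0.452324
B = arcsin(0.452324) = 26.89°  (b ≤ a, so B ≤ A and the acute solution is unique)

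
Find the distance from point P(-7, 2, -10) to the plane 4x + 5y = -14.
d = |4(-7) + 5(2) + 0(-10) - (-14)| / √(4² + 5² + 0²) = 4/√41 = 0.6247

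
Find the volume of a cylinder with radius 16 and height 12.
Volume = pi * r² * h
Volume = pi * 16² * 12
Volume = pi * 256 * 12
Volume = pi * 3072
Volume = 9650.97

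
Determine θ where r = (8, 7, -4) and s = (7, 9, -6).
r·s = 143, |r|² = 129, |s|² = 166
cos θ = 143/√21414 ≈ 0.9772
θ ≈ 12.26°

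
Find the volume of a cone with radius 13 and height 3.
Volume = (1/3) * pi * r² * h
Volume = (1/3) * pi * 13² * 3
Volume = (1/3) * pi * 169 * 3
Volume = (1/3) * pi * 507
Volume = 530.93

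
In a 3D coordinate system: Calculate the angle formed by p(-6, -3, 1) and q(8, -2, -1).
p·q = -43, |p|² = 46, |q|² = 69
cos θ = -43/√3174 ≈ -0.7632
θ ≈ 139.8°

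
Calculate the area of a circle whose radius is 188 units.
Area = pi * r²
Area = pi * 188²
Area = pi * 35344
Area = 111036.45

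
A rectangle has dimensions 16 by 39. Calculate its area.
Area = length * width
Area = 16 * 39
Area = 624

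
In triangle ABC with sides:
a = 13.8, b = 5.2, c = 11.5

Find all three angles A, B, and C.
By the law of cosines:
cos(A) = (b² + c² - a²)/(2bc) = -0.260452  →  A = 105.1°
cos(B) = (a² + c² - b²)/(2ac) = 0.931474  →  B = 21.33°
cos(C) = (a² + b² - c²)/(2ab) = 0.593855  →  C = 53.57°
Check: A + B + C = 180.0° ✓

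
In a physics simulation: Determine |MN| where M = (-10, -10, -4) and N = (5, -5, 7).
d = √[(15)² + (5)² + (11)²] = √371 = 19.26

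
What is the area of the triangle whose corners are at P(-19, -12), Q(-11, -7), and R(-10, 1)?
Using the coordinate formula: Area = (1/2)|x₁(y₂-y₃) + x₂(y₃-y₁) + x₃(y₁-y₂)|
Area = (1/2)|(-19)((-7)-1) + (-11)(1-(-12)) + (-10)((-12)-(-7))|
Area = (1/2)|(-19)*(-8) + (-11)*13 + (-10)*(-5)|
Area = (1/2)|152 + (-143) + 50|
Area = (1/2)*59 = 29.50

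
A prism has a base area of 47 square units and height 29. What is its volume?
Volume = base area * height
Volume = 47 * 29
Volume = 1363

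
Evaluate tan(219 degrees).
tan(219 degrees) = 0.8098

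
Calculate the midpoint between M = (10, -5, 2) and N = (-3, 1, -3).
Midpoint = ((10-3)/2, (-5+1)/2, (2-3)/2) = (3.5, -2, -0.5)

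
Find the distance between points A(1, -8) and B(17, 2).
Using the distance formula: d = sqrt((x₂-x₁)² + (y₂-y₁)²)
dx = 17 - 1 = 16
dy = 2 - (-8) = 10
d = sqrt(16² + 10²) = sqrt(256 + 100) = sqrt(356) = 18.87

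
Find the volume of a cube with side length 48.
Volume = s³
Volume = 48³
Volume = 110592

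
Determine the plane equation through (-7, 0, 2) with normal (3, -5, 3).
d = n·P = (3)(-7) + (-5)(0) + (3)(2) = -15
Plane: 3x - 5y + 3z = -15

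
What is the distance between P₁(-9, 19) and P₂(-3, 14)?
Using the distance formula: d = sqrt((x₂-x₁)² + (y₂-y₁)²)
dx = (-3) - (-9) = 6
dy = 14 - 19 = -5
d = sqrt(6² + (-5)²) = sqrt(36 + 25) = sqrt(61) = 7.81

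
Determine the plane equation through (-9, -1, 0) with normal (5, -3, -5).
d = n·P = (5)(-9) + (-3)(-1) + (-5)(0) = -42
Plane: 5x - 3y - 5z = -42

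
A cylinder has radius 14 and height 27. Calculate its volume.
Volume = pi * r² * h
Volume = pi * 14² * 27
Volume = pi * 196 * 27
Volume = pi * 5292
Volume = 16625.31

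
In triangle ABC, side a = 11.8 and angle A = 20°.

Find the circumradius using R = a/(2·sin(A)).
R = a/(2·sin(A)) = 11.8/(2·sin(20°))
R = 11.8/(2·0.342020) = 11.8/0.684040 = 17.25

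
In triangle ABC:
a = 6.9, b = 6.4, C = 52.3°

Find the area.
Using A = ½ab·sin(C):
A = ½·6.9·6.4·sin(52.3°) = ½·44.16·0.791224 = 17.47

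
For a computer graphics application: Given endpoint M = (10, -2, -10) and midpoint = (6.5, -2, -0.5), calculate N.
N = (2×6.5 - 10, 2×(-2) - (-2), 2×(-0.5) - (-10)) = (3, -2, 9)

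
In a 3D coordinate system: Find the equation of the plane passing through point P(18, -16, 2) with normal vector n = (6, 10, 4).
d = n·P = (6)(18) + (10)(-16) + (4)(2) = -44
Plane: 6x + 10y + 4z = -44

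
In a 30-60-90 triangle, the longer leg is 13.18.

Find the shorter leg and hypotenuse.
In a 30-60-90 triangle, sides are in ratio 1 : √3 : 2.
Long leg = short leg·√3  →  short leg = 13.18/√3 = 7.609
Hypotenuse = 2·(short leg) = 2·13.18/√3 = 15.22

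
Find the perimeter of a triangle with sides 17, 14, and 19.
Perimeter = sum of all sides
Perimeter = 17 + 14 + 19
Perimeter = 50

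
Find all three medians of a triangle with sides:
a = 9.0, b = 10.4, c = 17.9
Using m_x = ½√(2y² + 2z² - x²):
m_a = ½√(2·10.4² + 2·17.9² - 9.0²) = ½√776.14 = 13.93
m_b = ½√(2·9.0² + 2·17.9² - 10.4²) = ½√694.66 = 13.18
m_c = ½√(2·9.0² + 2·10.4² - 17.9²) = ½√57.91 = 3.805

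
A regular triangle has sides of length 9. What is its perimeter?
Perimeter = number of sides * side length
Perimeter = 3 * 9
Perimeter = 27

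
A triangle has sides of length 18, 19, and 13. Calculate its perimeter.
Perimeter = sum of all sides
Perimeter = 18 + 19 + 13
Perimeter = 50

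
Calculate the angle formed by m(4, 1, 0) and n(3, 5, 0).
m·n = 17, |m|² = 17, |n|² = 34
cos θ = 17/√578 ≈ 0.7071
θ ≈ 45.0°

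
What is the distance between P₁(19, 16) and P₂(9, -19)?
Using the distance formula: d = sqrt((x₂-x₁)² + (y₂-y₁)²)
dx = 9 - 19 = -10
dy = (-19) - 16 = -35
d = sqrt((-10)² + (-35)²) = sqrt(100 + 1225) = sqrt(1325) = 36.40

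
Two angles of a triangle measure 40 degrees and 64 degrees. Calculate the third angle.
Sum of angles in a triangle = 180 degrees
Third angle = 180 - 40 - 64
Third angle = 76 degrees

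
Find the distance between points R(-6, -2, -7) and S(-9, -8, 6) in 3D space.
d = √[(-3)² + (-6)² + (13)²] = √214 = 14.63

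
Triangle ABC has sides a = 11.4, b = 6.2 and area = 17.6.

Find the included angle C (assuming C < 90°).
Area = ½ab·sin(C)  →  sin(C) = 2·Area/(ab)
sin(C) = 2·17.6/(11.4·6.2) = 0.498019
C = arcsin(0.498019) = 29.87°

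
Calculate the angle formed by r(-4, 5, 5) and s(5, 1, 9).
r·s = 30, |r|² = 66, |s|² = 107
cos θ = 30/√7062 ≈ 0.357
θ ≈ 69.08°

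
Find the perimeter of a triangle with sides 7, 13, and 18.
Perimeter = sum of all sides
Perimeter = 7 + 13 + 18
Perimeter = 38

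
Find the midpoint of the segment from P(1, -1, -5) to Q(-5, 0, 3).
Midpoint = ((1-5)/2, (-1+0)/2, (-5+3)/2) = (-2, -0.5, -1)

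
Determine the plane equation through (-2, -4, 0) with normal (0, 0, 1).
d = n·P = (0)(-2) + (0)(-4) + (1)(0) = 0
Plane: z = 0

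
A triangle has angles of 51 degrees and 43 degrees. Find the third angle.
Sum of angles in a triangle = 180 degrees
Third angle = 180 - 51 - 43
Third angle = 86 degrees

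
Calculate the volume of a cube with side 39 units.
Volume = s³
Volume = 39³
Volume = 59319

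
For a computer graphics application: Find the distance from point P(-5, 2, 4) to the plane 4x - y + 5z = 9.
d = |4(-5) + (-1)(2) + 5(4) - (9)| / √(4² + (-1)² + 5²) = 11/√42 = 1.697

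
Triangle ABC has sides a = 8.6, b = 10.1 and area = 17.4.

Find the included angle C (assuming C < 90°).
Area = ½ab·sin(C)  →  sin(C) = 2·Area/(ab)
sin(C) = 2·17.4/(8.6·10.1) = 0.400645
C = arcsin(0.400645) = 23.62°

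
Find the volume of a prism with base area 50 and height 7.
Volume = base area * height
Volume = 50 * 7
Volume = 350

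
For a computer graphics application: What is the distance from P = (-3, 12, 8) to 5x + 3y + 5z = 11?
d = |5(-3) + 3(12) + 5(8) - (11)| / √(5² + 3² + 5²) = 50/√59 = 6.509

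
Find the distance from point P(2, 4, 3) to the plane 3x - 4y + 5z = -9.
d = |3(2) + (-4)(4) + 5(3) - (-9)| / √(3² + (-4)² + 5²) = 14/√50 = 1.98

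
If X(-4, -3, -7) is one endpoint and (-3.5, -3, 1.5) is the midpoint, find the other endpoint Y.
Y = (2×(-3.5) - (-4), 2×(-3) - (-3), 2×1.5 - (-7)) = (-3, -3, 10)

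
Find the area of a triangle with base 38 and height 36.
Area = (1/2) * base * height
Area = (1/2) * 38 * 36
Area = 684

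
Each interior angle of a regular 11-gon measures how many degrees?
Interior angle of a regular n-gon = (n-2)*180/n
Interior angle = (11-2)*180/11
Interior angle = 9*180/11
Interior angle = 1620/11
Interior angle = 147.27 degrees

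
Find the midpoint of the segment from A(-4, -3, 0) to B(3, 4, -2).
Midpoint = ((-4+3)/2, (-3+4)/2, (0-2)/2) = (-0.5, 0.5, -1)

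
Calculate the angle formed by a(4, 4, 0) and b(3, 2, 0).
a·b = 20, |a|² = 32, |b|² = 13
cos θ = 20/√416 ≈ 0.9806
θ ≈ 11.31°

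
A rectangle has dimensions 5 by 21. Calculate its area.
Area = length * width
Area = 5 * 21
Area = 105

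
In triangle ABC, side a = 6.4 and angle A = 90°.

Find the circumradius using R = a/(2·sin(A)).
R = a/(2·sin(A)) = 6.4/(2·sin(90°))
R = 6.4/(2·1.000000) = 6.4/2.000000 = 3.2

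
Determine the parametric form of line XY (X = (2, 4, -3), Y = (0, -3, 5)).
Direction vector d = Y - X = (-2, -7, 8)
x = 2 - 2t, y = 4 - 7t, z = -3 + 8t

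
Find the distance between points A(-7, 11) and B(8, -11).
Using the distance formula: d = sqrt((x₂-x₁)² + (y₂-y₁)²)
dx = 8 - (-7) = 15
dy = (-11) - 11 = -22
d = sqrt(15² + (-22)²) = sqrt(225 + 484) = sqrt(709) = 26.63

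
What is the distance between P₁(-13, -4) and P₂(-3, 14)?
Using the distance formula: d = sqrt((x₂-x₁)² + (y₂-y₁)²)
dx = (-3) - (-13) = 10
dy = 14 - (-4) = 18
d = sqrt(10² + 18²) = sqrt(100 + 324) = sqrt(424) = 20.59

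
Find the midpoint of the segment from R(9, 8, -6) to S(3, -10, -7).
Midpoint = ((9+3)/2, (8-10)/2, (-6-7)/2) = (6, -1, -6.5)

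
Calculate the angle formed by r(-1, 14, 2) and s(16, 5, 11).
r·s = 76, |r|² = 201, |s|² = 402
cos θ = 76/√80802 ≈ 0.2674
θ ≈ 74.49°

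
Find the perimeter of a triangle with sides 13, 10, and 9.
Perimeter = sum of all sides
Perimeter = 13 + 10 + 9
Perimeter = 32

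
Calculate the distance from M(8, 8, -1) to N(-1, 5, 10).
d = √[(-9)² + (-3)² + (11)²] = √211 = 14.53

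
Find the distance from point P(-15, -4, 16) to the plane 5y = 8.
d = |0(-15) + 5(-4) + 0(16) - (8)| / √(0² + 5² + 0²) = 28/√25 = 5.6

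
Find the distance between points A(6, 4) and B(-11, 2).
Using the distance formula: d = sqrt((x₂-x₁)² + (y₂-y₁)²)
dx = (-11) - 6 = -17
dy = 2 - 4 = -2
d = sqrt((-17)² + (-2)²) = sqrt(289 + 4) = sqrt(293) = 17.12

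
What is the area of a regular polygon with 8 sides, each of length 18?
For a regular 8-gon with side length s = 18:
Apothem a = s / (2*tan(pi/8)) = 18 / (2*tan(pi/8)) ≈ 21.7279
Perimeter P = 8 * 18 = 144
Area = (1/2) * P * a = (1/2) * 144 * 21.7279 = 1564.41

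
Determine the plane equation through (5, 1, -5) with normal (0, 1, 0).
d = n·P = (0)(5) + (1)(1) + (0)(-5) = 1
Plane: y = 1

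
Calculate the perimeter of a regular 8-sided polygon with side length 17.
Perimeter = number of sides * side length
Perimeter = 8 * 17
Perimeter = 136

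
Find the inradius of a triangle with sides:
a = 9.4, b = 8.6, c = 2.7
s = (a+b+c)/2 = (9.4+8.6+2.7)/2 = 10.35
Area = √(s(s-a)(s-b)(s-c)) = √(10.35·0.95·1.75·7.65) = 11.4731
r = Area/s = 11.4731/10.35 = 1.109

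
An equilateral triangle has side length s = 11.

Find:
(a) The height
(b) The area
(a) Height h = s·√3/2 = 11·√3/2 = 9.526
(b) Area = (√3/4)·s² = (√3/4)·11² = (√3/4)·121 = 52.39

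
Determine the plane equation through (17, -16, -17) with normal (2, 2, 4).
d = n·P = (2)(17) + (2)(-16) + (4)(-17) = -66
Plane: 2x + 2y + 4z = -66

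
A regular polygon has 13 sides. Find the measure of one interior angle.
Interior angle of a regular n-gon = (n-2)*180/n
Interior angle = (13-2)*180/13
Interior angle = 11*180/13
Interior angle = 1980/13
Interior angle = 152.31 degrees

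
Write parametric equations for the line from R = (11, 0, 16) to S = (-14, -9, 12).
Direction vector d = S - R = (-25, -9, -4)
x = 11 - 25t, y = 0 - 9t, z = 16 - 4t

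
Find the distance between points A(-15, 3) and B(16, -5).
Using the distance formula: d = sqrt((x₂-x₁)² + (y₂-y₁)²)
dx = 16 - (-15) = 31
dy = (-5) - 3 = -8
d = sqrt(31² + (-8)²) = sqrt(961 + 64) = sqrt(1025) = 32.02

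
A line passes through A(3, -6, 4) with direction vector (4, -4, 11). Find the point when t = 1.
P(1) = (3 + 4(1), -6 + (-4)(1), 4 + 11(1)) = (7, -10, 15)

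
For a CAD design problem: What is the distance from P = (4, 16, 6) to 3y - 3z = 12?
d = |0(4) + 3(16) + (-3)(6) - (12)| / √(0² + 3² + (-3)²) = 18/√18 = 4.243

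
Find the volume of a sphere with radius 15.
Volume = (4/3) * pi * r³
Volume = (4/3) * pi * 15³
Volume = (4/3) * pi * 3375
Volume = 14137.17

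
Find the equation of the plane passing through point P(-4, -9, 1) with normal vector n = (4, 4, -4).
d = n·P = (4)(-4) + (4)(-9) + (-4)(1) = -56
Plane: 4x + 4y - 4z = -56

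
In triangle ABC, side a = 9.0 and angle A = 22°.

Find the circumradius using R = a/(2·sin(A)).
R = a/(2·sin(A)) = 9.0/(2·sin(22°))
R = 9.0/(2·0.374607) = 9.0/0.749213 = 12.01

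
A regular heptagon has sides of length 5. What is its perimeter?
Perimeter = number of sides * side length
Perimeter = 7 * 5
Perimeter = 35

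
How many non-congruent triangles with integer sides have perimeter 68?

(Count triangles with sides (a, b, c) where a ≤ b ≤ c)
With a ≤ b ≤ c and a + b + c = 68, the triangle inequality a + b > c gives c < 68/2, so c ≤ 33.
Iterate a from 1 to ⌊p/3⌋ = 22; for each a, b ranges from a to ⌊(p−a)/2⌋ with c = p − a − b, keeping only c ≥ b.
Triples: (2, 33, 33), (3, 32, 33), (4, 31, 33), …
Count = 96 triangles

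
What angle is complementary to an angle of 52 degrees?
Complementary angles sum to 90 degrees.
Other angle = 90 - 52
Other angle = 38 degrees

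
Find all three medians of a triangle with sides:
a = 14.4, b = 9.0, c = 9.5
Using m_x = ½√(2y² + 2z² - x²):
m_a = ½√(2·9.0² + 2·9.5² - 14.4²) = ½√135.14 = 5.812
m_b = ½√(2·14.4² + 2·9.5² - 9.0²) = ½√514.22 = 11.34
m_c = ½√(2·14.4² + 2·9.0² - 9.5²) = ½√486.47 = 11.03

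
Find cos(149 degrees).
cos(149 degrees) = -0.8572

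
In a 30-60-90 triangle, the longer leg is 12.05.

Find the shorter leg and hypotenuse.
In a 30-60-90 triangle, sides are in ratio 1 : √3 : 2.
Long leg = short leg·√3  →  short leg = 12.05/√3 = 6.957
Hypotenuse = 2·(short leg) = 2·12.05/√3 = 13.91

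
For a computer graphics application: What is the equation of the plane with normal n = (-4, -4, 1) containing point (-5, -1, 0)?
d = n·P = (-4)(-5) + (-4)(-1) + (1)(0) = 24
Plane: -4x - 4y + z = 24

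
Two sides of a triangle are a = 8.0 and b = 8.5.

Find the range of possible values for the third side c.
By the triangle inequality: |a - b| < c < a + b
|8.0 - 8.5| < c < 8.0 + 8.5
0.5 < c < 16.5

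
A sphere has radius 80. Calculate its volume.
Volume = (4/3) * pi * r³
Volume = (4/3) * pi * 80³
Volume = (4/3) * pi * 512000
Volume = 2144660.58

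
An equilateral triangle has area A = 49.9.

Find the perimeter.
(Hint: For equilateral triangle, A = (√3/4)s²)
A = (√3/4)s²  →  s² = 4A/√3 = 4·49.9/√3 = 115.239
s = 10.7349
Perimeter = 3s = 32.2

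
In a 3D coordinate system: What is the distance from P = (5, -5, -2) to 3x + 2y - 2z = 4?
d = |3(5) + 2(-5) + (-2)(-2) - (4)| / √(3² + 2² + (-2)²) = 5/√17 = 1.213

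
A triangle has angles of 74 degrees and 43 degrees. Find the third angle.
Sum of angles in a triangle = 180 degrees
Third angle = 180 - 74 - 43
Third angle = 63 degrees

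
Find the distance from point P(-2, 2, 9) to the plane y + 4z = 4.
d = |0(-2) + 1(2) + 4(9) - (4)| / √(0² + 1² + 4²) = 34/√17 = 8.246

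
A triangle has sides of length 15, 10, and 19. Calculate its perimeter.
Perimeter = sum of all sides
Perimeter = 15 + 10 + 19
Perimeter = 44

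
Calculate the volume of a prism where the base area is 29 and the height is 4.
Volume = base area * height
Volume = 29 * 4
Volume = 116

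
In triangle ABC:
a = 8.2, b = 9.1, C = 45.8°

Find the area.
Using A = ½ab·sin(C):
A = ½·8.2·9.1·sin(45.8°) = ½·74.62·0.716911 = 26.75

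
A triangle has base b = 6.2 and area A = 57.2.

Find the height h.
A = ½bh  →  h = 2A/b
h = 2·57.2/6.2 = 18.45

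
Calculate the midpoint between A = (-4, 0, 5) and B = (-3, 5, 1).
Midpoint = ((-4-3)/2, (0+5)/2, (5+1)/2) = (-3.5, 2.5, 3)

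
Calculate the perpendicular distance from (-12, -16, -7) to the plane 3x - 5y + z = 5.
d = |3(-12) + (-5)(-16) + 1(-7) - (5)| / √(3² + (-5)² + 1²) = 32/√35 = 5.409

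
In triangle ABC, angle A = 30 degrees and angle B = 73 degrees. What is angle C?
Sum of angles in a triangle = 180 degrees
Third angle = 180 - 30 - 73
Third angle = 77 degrees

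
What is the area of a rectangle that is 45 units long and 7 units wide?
Area = length * width
Area = 45 * 7
Area = 315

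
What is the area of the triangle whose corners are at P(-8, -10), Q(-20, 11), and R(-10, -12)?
Using the coordinate formula: Area = (1/2)|x₁(y₂-y₃) + x₂(y₃-y₁) + x₃(y₁-y₂)|
Area = (1/2)|(-8)(11-(-12)) + (-20)((-12)-(-10)) + (-10)((-10)-11)|
Area = (1/2)|(-8)*23 + (-20)*(-2) + (-10)*(-21)|
Area = (1/2)|(-184) + 40 + 210|
Area = (1/2)*66 = 33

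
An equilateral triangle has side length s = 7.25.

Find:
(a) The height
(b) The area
(a) Height h = s·√3/2 = 7.25·√3/2 = 6.279
(b) Area = (√3/4)·s² = (√3/4)·7.25² = (√3/4)·52.5625 = 22.76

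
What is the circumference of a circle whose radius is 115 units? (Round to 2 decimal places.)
Circumference = 2 * pi * r
Circumference = 2 * pi * 115
Circumference = 722.57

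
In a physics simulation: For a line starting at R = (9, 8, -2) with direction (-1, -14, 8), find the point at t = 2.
P(2) = (9 + (-1)(2), 8 + (-14)(2), -2 + 8(2)) = (7, -20, 14)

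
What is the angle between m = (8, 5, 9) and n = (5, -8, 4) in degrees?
m·n = 36, |m|² = 170, |n|² = 105
cos θ = 36/√17850 ≈ 0.2695
θ ≈ 74.37°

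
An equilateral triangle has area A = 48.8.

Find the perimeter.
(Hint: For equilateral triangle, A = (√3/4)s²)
A = (√3/4)s²  →  s² = 4A/√3 = 4·48.8/√3 = 112.699
s = 10.616
Perimeter = 3s = 31.85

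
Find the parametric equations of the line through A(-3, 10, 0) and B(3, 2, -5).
Direction vector d = B - A = (6, -8, -5)
x = -3 + 6t, y = 10 - 8t, z = 0 - 5t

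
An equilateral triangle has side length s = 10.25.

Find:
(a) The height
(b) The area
(a) Height h = s·√3/2 = 10.25·√3/2 = 8.877
(b) Area = (√3/4)·s² = (√3/4)·10.25² = (√3/4)·105.062 = 45.49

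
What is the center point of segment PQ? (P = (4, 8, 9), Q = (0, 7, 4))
Midpoint = ((4+0)/2, (8+7)/2, (9+4)/2) = (2, 7.5, 6.5)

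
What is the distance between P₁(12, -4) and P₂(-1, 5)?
Using the distance formula: d = sqrt((x₂-x₁)² + (y₂-y₁)²)
dx = (-1) - 12 = -13
dy = 5 - (-4) = 9
d = sqrt((-13)² + 9²) = sqrt(169 + 81) = sqrt(250) = 15.81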